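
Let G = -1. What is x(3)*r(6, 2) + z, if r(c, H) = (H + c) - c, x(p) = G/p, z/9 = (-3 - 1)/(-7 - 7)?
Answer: 40/21 ≈ 1.9048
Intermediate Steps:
z = 18/7 (z = 9*((-3 - 1)/(-7 - 7)) = 9*(-4/(-14)) = 9*(-4*(-1/14)) = 9*(2/7) = 18/7 ≈ 2.5714)
x(p) = -1/p
r(c, H) = H
x(3)*r(6, 2) + z = -1/3*2 + 18/7 = -2/3 + 18/7 = 40/21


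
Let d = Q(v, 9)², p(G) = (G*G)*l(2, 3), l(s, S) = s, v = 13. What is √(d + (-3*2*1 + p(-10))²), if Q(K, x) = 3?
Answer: √37645 ≈ 194.02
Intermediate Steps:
p(G) = 2*G² (p(G) = (G*G)*2 = G²*2 = 2*G²)
d = 9 (d = 3² = 9)
√(d + (-3*2*1 + p(-10))²) = √(9 + (-3*2*1 + 2*(-10)²)²) = √(9 + (-6*1 + 2*100)²) = √(9 + (-6 + 200)²) = √(9 + 194²) = √(9 + 37636) = √37645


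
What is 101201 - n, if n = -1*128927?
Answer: 230128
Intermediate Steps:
n = -128927
101201 - n = 101201 - 1*(-128927) = 101201 + 128927 = 230128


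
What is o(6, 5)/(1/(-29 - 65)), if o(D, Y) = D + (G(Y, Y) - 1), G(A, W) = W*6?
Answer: -3290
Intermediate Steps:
G(A, W) = 6*W
o(D, Y) = -1 + D + 6*Y (o(D, Y) = D + (6*Y - 1) = D + (-1 + 6*Y) = -1 + D + 6*Y)
o(6, 5)/(1/(-29 - 65)) = (-1 + 6 + 6*5)/(1/(-29 - 65)) = (-1 + 6 + 30)/(1/(-94)) = 35/(-1/94) = -94*35 = -3290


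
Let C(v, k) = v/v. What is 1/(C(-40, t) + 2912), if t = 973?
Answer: 1/2913 ≈ 0.00034329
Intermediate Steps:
C(v, k) = 1
1/(C(-40, t) + 2912) = 1/(1 + 2912) = 1/2913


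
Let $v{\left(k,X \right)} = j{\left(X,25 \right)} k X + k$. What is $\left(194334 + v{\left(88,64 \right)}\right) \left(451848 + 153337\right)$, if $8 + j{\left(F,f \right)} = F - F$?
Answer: $90394062710$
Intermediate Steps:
$j{\left(F,f \right)} = -8$ ($j{\left(F,f \right)} = -8 + \left(F - F\right) = -8 + 0 = -8$)
$v{\left(k,X \right)} = k - 8 X k$ ($v{\left(k,X \right)} = - 8 k X + k = - 8 X k + k = k - 8 X k$)
$\left(194334 + v{\left(88,64 \right)}\right) \left(451848 + 153337\right) = \left(194334 + 88 \left(1 - 512\right)\right) \left(451848 + 153337\right) = \left(194334 + 88 \left(1 - 512\right)\right) 605185 = \left(194334 + 88 \left(-511\right)\right) 605185 = \left(194334 - 44968\right) 605185 = 149366 \cdot 605185 = 90394062710$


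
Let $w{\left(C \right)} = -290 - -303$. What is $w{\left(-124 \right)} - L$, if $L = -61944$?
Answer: $61957$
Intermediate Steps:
$w{\left(C \right)} = 13$ ($w{\left(C \right)} = -290 + 303 = 13$)
$w{\left(-124 \right)} - L = 13 - -61944 = 13 + 61944 = 61957$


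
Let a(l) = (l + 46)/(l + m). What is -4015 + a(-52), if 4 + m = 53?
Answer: -4013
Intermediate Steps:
m = 49 (m = -4 + 53 = 49)
a(l) = (46 + l)/(49 + l) (a(l) = (l + 46)/(l + 49) = (46 + l)/(49 + l))
-4015 + a(-52) = -4015 + (46 - 52)/(49 - 52) = -4015 - 6/(-3) = -4015 - 1/3*(-6) = -4015 + 2 = -4013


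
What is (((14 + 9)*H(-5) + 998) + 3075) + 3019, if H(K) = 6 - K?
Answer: 7345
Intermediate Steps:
(((14 + 9)*H(-5) + 998) + 3075) + 3019 = (((14 + 9)*(6 - 1*(-5)) + 998) + 3075) + 3019 = ((23*(6 + 5) + 998) + 3075) + 3019 = ((23*11 + 998) + 3075) + 3019 = ((253 + 998) + 3075) + 3019 = (1251 + 3075) + 3019 = 4326 + 3019 = 7345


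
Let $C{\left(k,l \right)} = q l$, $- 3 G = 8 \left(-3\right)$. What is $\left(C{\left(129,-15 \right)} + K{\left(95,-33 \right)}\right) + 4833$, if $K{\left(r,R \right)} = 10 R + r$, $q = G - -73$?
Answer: $3383$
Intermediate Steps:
$G = 8$ ($G = - \frac{8 \left(-3\right)}{3} = \left(- \frac{1}{3}\right) \left(-24\right) = 8$)
$q = 81$ ($q = 8 - -73 = 8 + 73 = 81$)
$C{\left(k,l \right)} = 81 l$
$K{\left(r,R \right)} = r + 10 R$
$\left(C{\left(129,-15 \right)} + K{\left(95,-33 \right)}\right) + 4833 = \left(81 \left(-15\right) + \left(95 + 10 \left(-33\right)\right)\right) + 4833 = \left(-1215 + \left(95 - 330\right)\right) + 4833 = \left(-1215 - 235\right) + 4833 = -1450 + 4833 = 3383$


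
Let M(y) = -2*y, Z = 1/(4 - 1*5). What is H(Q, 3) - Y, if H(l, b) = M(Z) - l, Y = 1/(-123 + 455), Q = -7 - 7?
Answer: 5311/332 ≈ 15.997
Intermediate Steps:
Q = -14
Y = 1/332 ≈ 0.0030120
Z = -1 (Z = 1/(4 - 5) = 1/(-1) = -1)
H(l, b) = 2 - l (H(l, b) = -2*(-1) - l = 2 - l)
H(Q, 3) - Y = (2 - 1*(-14)) - 1*1/332 = (2 + 14) - 1/332 = 16 - 1/332 = 5311/332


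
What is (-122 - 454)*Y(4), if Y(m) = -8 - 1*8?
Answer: 9216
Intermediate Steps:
Y(m) = -16 (Y(m) = -8 - 8 = -16)
(-122 - 454)*Y(4) = (-122 - 454)*(-16) = -576*(-16) = 9216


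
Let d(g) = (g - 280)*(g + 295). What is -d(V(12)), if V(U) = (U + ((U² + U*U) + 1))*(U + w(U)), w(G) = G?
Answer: -52211936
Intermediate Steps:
V(U) = 2*U*(1 + U + 2*U²) (V(U) = (U + ((U² + U*U) + 1))*(U + U) = (U + ((U² + U²) + 1))*(2*U) = (U + (2*U² + 1))*(2*U) = (U + (1 + 2*U²))*(2*U) = (1 + U + 2*U²)*(2*U) = 2*U*(1 + U + 2*U²))
d(g) = (-280 + g)*(295 + g)
-d(V(12)) = -(-82600 + (2*12*(1 + 12 + 2*12²))² + 15*(2*12*(1 + 12 + 2*12²))) = -(-82600 + (2*12*(1 + 12 + 2*144))² + 15*(2*12*(1 + 12 + 2*144))) = -(-82600 + (2*12*(1 + 12 + 288))² + 15*(2*12*(1 + 12 + 288))) = -(-82600 + (2*12*301)² + 15*(2*12*301)) = -(-82600 + 7224² + 15*7224) = -(-82600 + 52186176 + 108360) = -1*52211936 = -52211936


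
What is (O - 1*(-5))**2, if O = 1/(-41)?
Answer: 41616/1681 ≈ 24.757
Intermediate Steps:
O = -1/41 ≈ -0.024390
(O - 1*(-5))**2 = (-1/41 - 1*(-5))**2 = (-1/41 + 5)**2 = (204/41)**2 = 41616/1681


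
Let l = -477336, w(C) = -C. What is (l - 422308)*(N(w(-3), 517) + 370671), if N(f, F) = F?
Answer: -333937057072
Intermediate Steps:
(l - 422308)*(N(w(-3), 517) + 370671) = (-477336 - 422308)*(517 + 370671) = -899644*371188 = -333937057072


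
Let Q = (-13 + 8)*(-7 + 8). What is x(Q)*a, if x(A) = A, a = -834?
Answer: 4170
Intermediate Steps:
Q = -5 (Q = -5*1 = -5)
x(Q)*a = -5*(-834) = 4170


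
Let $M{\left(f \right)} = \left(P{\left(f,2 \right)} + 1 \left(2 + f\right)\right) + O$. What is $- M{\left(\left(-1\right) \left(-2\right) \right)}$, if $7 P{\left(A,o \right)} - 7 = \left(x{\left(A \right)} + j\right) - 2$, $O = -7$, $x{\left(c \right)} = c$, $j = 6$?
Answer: $\frac{8}{7} \approx 1.1429$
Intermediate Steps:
$P{\left(A,o \right)} = \frac{11}{7} + \frac{A}{7}$ ($P{\left(A,o \right)} = 1 + \frac{\left(A + 6\right) - 2}{7} = 1 + \frac{\left(6 + A\right) - 2}{7} = 1 + \frac{4 + A}{7} = 1 + \left(\frac{4}{7} + \frac{A}{7}\right) = \frac{11}{7} + \frac{A}{7}$)
$M{\left(f \right)} = - \frac{24}{7} + \frac{8 f}{7}$ ($M{\left(f \right)} = \left(\left(\frac{11}{7} + \frac{f}{7}\right) + 1 \left(2 + f\right)\right) - 7 = \left(\left(\frac{11}{7} + \frac{f}{7}\right) + \left(2 + f\right)\right) - 7 = \left(\frac{25}{7} + \frac{8 f}{7}\right) - 7 = - \frac{24}{7} + \frac{8 f}{7}$)
$- M{\left(\left(-1\right) \left(-2\right) \right)} = - (- \frac{24}{7} + \frac{8 \left(\left(-1\right) \left(-2\right)\right)}{7}) = - (- \frac{24}{7} + \frac{8}{7} \cdot 2) = - (- \frac{24}{7} + \frac{16}{7}) = \left(-1\right) \left(- \frac{8}{7}\right) = \frac{8}{7}$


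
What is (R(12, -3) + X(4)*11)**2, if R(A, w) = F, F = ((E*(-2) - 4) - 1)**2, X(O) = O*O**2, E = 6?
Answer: 986049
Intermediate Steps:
X(O) = O**3
F = 289 (F = ((6*(-2) - 4) - 1)**2 = ((-12 - 4) - 1)**2 = (-16 - 1)**2 = (-17)**2 = 289)
R(A, w) = 289
(R(12, -3) + X(4)*11)**2 = (289 + 4**3*11)**2 = (289 + 64*11)**2 = (289 + 704)**2 = 993**2 = 986049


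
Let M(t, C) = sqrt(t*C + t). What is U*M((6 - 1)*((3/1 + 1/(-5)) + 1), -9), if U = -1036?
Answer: -2072*I*sqrt(38) ≈ -12773.0*I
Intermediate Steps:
M(t, C) = sqrt(t + C*t) (M(t, C) = sqrt(C*t + t) = sqrt(t + C*t))
U*M((6 - 1)*((3/1 + 1/(-5)) + 1), -9) = -1036*sqrt((1 - 9)*(6 - 1)*((3/1 + 1/(-5)) + 1)) = -1036*2*sqrt(2)*(I*sqrt(5)*sqrt((3*1 + 1*(-1/5)) + 1)) = -1036*2*sqrt(2)*(I*sqrt(5)*sqrt((3 - 1/5) + 1)) = -1036*2*sqrt(2)*(I*sqrt(5)*sqrt(14/5 + 1)) = -1036*2*I*sqrt(38) = -2072*I*sqrt(38)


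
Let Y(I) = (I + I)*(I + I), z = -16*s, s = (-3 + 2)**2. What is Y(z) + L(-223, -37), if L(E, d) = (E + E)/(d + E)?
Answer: 133343/130 ≈ 1025.7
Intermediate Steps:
s = 1 (s = (-1)**2 = 1)
z = -16 (z = -16*1 = -16)
L(E, d) = 2*E/(E + d) (L(E, d) = (2*E)/(E + d) = 2*E/(E + d))
Y(I) = 4*I**2 (Y(I) = (2*I)*(2*I) = 4*I**2)
Y(z) + L(-223, -37) = 4*(-16)**2 + 2*(-223)/(-223 - 37) = 4*256 + 2*(-223)/(-260) = 1024 + 2*(-223)*(-1/260) = 1024 + 223/130 = 133343/130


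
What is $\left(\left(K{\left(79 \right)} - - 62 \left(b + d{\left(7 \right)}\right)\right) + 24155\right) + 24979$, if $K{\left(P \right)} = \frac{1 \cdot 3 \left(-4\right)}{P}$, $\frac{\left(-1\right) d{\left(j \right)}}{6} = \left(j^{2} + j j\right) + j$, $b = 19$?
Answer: $\frac{888896}{79} \approx 11252.0$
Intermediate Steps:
$d{\left(j \right)} = - 12 j^{2} - 6 j$ ($d{\left(j \right)} = - 6 \left(\left(j^{2} + j j\right) + j\right) = - 6 \left(\left(j^{2} + j^{2}\right) + j\right) = - 6 \left(2 j^{2} + j\right) = - 6 \left(j + 2 j^{2}\right) = - 12 j^{2} - 6 j$)
$K{\left(P \right)} = - \frac{12}{P}$ ($K{\left(P \right)} = \frac{3 \left(-4\right)}{P} = - \frac{12}{P}$)
$\left(\left(K{\left(79 \right)} - - 62 \left(b + d{\left(7 \right)}\right)\right) + 24155\right) + 24979 = \left(\left(- \frac{12}{79} - - 62 \left(19 - 42 \left(1 + 2 \cdot 7\right)\right)\right) + 24155\right) + 24979 = \left(\left(\left(-12\right) \frac{1}{79} - - 62 \left(19 - 42 \left(1 + 14\right)\right)\right) + 24155\right) + 24979 = \left(\left(- \frac{12}{79} - - 62 \left(19 - 42 \cdot 15\right)\right) + 24155\right) + 24979 = \left(\left(- \frac{12}{79} - - 62 \left(19 - 630\right)\right) + 24155\right) + 24979 = \left(\left(- \frac{12}{79} - \left(-62\right) \left(-611\right)\right) + 24155\right) + 24979 = \left(\left(- \frac{12}{79} - 37882\right) + 24155\right) + 24979 = \left(- \frac{2992690}{79} + 24155\right) + 24979 = - \frac{1084445}{79} + 24979 = \frac{888896}{79}$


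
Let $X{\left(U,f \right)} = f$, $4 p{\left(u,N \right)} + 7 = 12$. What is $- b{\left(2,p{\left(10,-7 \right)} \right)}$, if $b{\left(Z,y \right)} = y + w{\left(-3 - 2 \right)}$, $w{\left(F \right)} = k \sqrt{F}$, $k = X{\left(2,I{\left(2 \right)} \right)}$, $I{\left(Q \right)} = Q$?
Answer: $- \frac{5}{4} - 2 i \sqrt{5} \approx -1.25 - 4.4721 i$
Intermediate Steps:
$p{\left(u,N \right)} = \frac{5}{4}$ ($p{\left(u,N \right)} = - \frac{7}{4} + \frac{1}{4} \cdot 12 = - \frac{7}{4} + 3 = \frac{5}{4}$)
$k = 2$
$w{\left(F \right)} = 2 \sqrt{F}$
$b{\left(Z,y \right)} = y + 2 i \sqrt{5}$ ($b{\left(Z,y \right)} = y + 2 \sqrt{-3 - 2} = y + 2 \sqrt{-5} = y + 2 i \sqrt{5}$)
$- b{\left(2,p{\left(10,-7 \right)} \right)} = - (\frac{5}{4} + 2 i \sqrt{5}) = - \frac{5}{4} - 2 i \sqrt{5}$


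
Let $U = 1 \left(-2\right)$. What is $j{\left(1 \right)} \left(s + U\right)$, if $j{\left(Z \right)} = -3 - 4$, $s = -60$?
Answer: $434$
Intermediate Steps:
$j{\left(Z \right)} = -7$
$U = -2$
$j{\left(1 \right)} \left(s + U\right) = - 7 \left(-60 - 2\right) = \left(-7\right) \left(-62\right) = 434$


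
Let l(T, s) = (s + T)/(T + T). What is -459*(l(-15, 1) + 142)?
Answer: -326961/5 ≈ -65392.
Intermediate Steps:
l(T, s) = (T + s)/(2*T) (l(T, s) = (T + s)/((2*T)) = (T + s)*(1/(2*T)) = (T + s)/(2*T))
-459*(l(-15, 1) + 142) = -459*((½)*(-15 + 1)/(-15) + 142) = -459*((½)*(-1/15)*(-14) + 142) = -459*(7/15 + 142) = -459*2137/15 = -326961/5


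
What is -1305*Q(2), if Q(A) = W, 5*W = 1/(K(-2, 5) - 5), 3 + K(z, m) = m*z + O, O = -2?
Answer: 261/20 ≈ 13.050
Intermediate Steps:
K(z, m) = -5 + m*z (K(z, m) = -3 + (m*z - 2) = -3 + (-2 + m*z) = -5 + m*z)
W = -1/100 (W = 1/(5*((-5 + 5*(-2)) - 5)) = 1/(5*((-5 - 10) - 5)) = 1/(5*(-15 - 5)) = (⅕)/(-20) = (⅕)*(-1/20) = -1/100 ≈ -0.010000)
Q(A) = -1/100
-1305*Q(2) = -1305*(-1/100) = 261/20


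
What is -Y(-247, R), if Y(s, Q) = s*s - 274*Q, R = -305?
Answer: -144579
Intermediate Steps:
Y(s, Q) = s² - 274*Q
-Y(-247, R) = -((-247)² - 274*(-305)) = -(61009 + 83570) = -1*144579 = -144579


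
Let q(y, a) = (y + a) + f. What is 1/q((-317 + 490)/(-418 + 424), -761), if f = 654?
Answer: -6/469 ≈ -0.012793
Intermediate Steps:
q(y, a) = 654 + a + y (q(y, a) = (y + a) + 654 = (a + y) + 654 = 654 + a + y)
1/q((-317 + 490)/(-418 + 424), -761) = 1/(654 - 761 + (-317 + 490)/(-418 + 424)) = 1/(654 - 761 + 173/6) = 1/(-469/6) = -6/469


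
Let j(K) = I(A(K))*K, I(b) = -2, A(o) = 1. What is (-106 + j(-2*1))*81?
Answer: -8262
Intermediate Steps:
j(K) = -2*K
(-106 + j(-2*1))*81 = (-106 - (-4))*81 = (-106 - 2*(-2))*81 = (-106 + 4)*81 = -102*81 = -8262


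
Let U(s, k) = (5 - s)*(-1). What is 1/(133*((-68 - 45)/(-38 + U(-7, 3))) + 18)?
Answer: 50/15929 ≈ 0.0031389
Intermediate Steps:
U(s, k) = -5 + s
1/(133*((-68 - 45)/(-38 + U(-7, 3))) + 18) = 1/(133*((-68 - 45)/(-38 + (-5 - 7))) + 18) = 1/(133*(-113/(-38 - 12)) + 18) = 1/(133*(-113/(-50)) + 18) = 1/(133*(-113*(-1/50)) + 18) = 1/(133*(113/50) + 18) = 1/(15029/50 + 18) = 1/(15929/50) = 50/15929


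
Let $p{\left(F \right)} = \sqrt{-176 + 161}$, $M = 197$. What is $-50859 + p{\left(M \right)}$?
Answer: $-50859 + i \sqrt{15} \approx -50859.0 + 3.873 i$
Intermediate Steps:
$p{\left(F \right)} = i \sqrt{15}$ ($p{\left(F \right)} = \sqrt{-15} = i \sqrt{15}$)
$-50859 + p{\left(M \right)} = -50859 + i \sqrt{15}$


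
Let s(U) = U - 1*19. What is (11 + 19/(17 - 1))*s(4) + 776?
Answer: 9491/16 ≈ 593.19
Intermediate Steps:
s(U) = -19 + U (s(U) = U - 19 = -19 + U)
(11 + 19/(17 - 1))*s(4) + 776 = (11 + 19/(17 - 1))*(-19 + 4) + 776 = (11 + 19/16)*(-15) + 776 = (195/16)*(-15) + 776 = -2925/16 + 776 = 9491/16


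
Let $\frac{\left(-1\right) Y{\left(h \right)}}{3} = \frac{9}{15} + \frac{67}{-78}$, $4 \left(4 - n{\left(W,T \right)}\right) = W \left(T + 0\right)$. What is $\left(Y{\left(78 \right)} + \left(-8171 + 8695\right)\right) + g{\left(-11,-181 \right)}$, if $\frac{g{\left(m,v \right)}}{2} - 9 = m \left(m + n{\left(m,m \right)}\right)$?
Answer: $\frac{88548}{65} \approx 1362.3$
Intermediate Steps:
$n{\left(W,T \right)} = 4 - \frac{T W}{4}$ ($n{\left(W,T \right)} = 4 - \frac{W \left(T + 0\right)}{4} = 4 - \frac{W T}{4} = 4 - \frac{T W}{4}$)
$g{\left(m,v \right)} = 18 + 2 m \left(4 + m - \frac{m^{2}}{4}\right)$ ($g{\left(m,v \right)} = 18 + 2 m \left(m - \left(-4 + \frac{m m}{4}\right)\right) = 18 + 2 m \left(m - \left(-4 + \frac{m^{2}}{4}\right)\right) = 18 + 2 m \left(4 + m - \frac{m^{2}}{4}\right)$)
$Y{\left(h \right)} = \frac{101}{130}$ ($Y{\left(h \right)} = - 3 \left(\frac{9}{15} + \frac{67}{-78}\right) = - 3 \left(9 \cdot \frac{1}{15} + 67 \left(- \frac{1}{78}\right)\right) = - 3 \left(\frac{3}{5} - \frac{67}{78}\right) = \left(-3\right) \left(- \frac{101}{390}\right) = \frac{101}{130}$)
$\left(Y{\left(78 \right)} + \left(-8171 + 8695\right)\right) + g{\left(-11,-181 \right)} = \left(\frac{101}{130} + \left(-8171 + 8695\right)\right) + \left(18 + 2 \left(-11\right)^{2} - - \frac{11 \left(-16 + \left(-11\right)^{2}\right)}{2}\right) = \left(\frac{101}{130} + 524\right) + \left(18 + 2 \cdot 121 - - \frac{11 \left(-16 + 121\right)}{2}\right) = \frac{68221}{130} + \left(18 + 242 - \left(- \frac{11}{2}\right) 105\right) = \frac{68221}{130} + \left(18 + 242 + \frac{1155}{2}\right) = \frac{68221}{130} + \frac{1675}{2} = \frac{88548}{65}$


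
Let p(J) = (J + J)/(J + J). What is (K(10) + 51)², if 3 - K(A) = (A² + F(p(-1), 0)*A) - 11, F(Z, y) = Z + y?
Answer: 2025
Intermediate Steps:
p(J) = 1 (p(J) = (2*J)/((2*J)) = (2*J)*(1/(2*J)) = 1)
K(A) = 14 - A - A² (K(A) = 3 - ((A² + (1 + 0)*A) - 11) = 3 - ((A² + 1*A) - 11) = 3 - ((A² + A) - 11) = 3 - ((A + A²) - 11) = 3 - (-11 + A + A²) = 3 + (11 - A - A²) = 14 - A - A²)
(K(10) + 51)² = ((14 - 1*10 - 1*10²) + 51)² = ((14 - 10 - 1*100) + 51)² = ((14 - 10 - 100) + 51)² = (-96 + 51)² = (-45)² = 2025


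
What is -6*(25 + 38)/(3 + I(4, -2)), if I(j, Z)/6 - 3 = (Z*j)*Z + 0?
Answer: -42/13 ≈ -3.2308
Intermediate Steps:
I(j, Z) = 18 + 6*j*Z² (I(j, Z) = 18 + 6*((Z*j)*Z + 0) = 18 + 6*(j*Z² + 0) = 18 + 6*(j*Z²) = 18 + 6*j*Z²)
-6*(25 + 38)/(3 + I(4, -2)) = -6*(25 + 38)/(3 + (18 + 6*4*(-2)²)) = -378/(3 + (18 + 6*4*4)) = -378/(3 + (18 + 96)) = -378/(3 + 114) = -378/117 = -6*7/13 = -42/13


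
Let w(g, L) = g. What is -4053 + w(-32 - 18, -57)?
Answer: -4103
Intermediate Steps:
-4053 + w(-32 - 18, -57) = -4053 + (-32 - 18) = -4053 - 50 = -4103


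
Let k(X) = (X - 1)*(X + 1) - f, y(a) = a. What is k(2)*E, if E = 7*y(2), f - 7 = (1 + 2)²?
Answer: -182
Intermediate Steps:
f = 16 (f = 7 + (1 + 2)² = 7 + 3² = 7 + 9 = 16)
k(X) = -16 + (1 + X)*(-1 + X) (k(X) = (X - 1)*(X + 1) - 1*16 = (-1 + X)*(1 + X) - 16 = (1 + X)*(-1 + X) - 16 = -16 + (1 + X)*(-1 + X))
E = 14 (E = 7*2 = 14)
k(2)*E = (-17 + 2²)*14 = (-17 + 4)*14 = -13*14 = -182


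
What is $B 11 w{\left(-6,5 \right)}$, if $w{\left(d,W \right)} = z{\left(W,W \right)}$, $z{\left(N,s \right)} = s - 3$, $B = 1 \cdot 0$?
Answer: $0$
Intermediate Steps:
$B = 0$
$z{\left(N,s \right)} = -3 + s$
$w{\left(d,W \right)} = -3 + W$
$B 11 w{\left(-6,5 \right)} = 0 \cdot 11 \left(-3 + 5\right) = 0 \cdot 2 = 0$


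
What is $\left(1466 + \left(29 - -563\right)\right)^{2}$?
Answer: $4235364$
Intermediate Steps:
$\left(1466 + \left(29 - -563\right)\right)^{2} = \left(1466 + \left(29 + 563\right)\right)^{2} = \left(1466 + 592\right)^{2} = 2058^{2} = 4235364$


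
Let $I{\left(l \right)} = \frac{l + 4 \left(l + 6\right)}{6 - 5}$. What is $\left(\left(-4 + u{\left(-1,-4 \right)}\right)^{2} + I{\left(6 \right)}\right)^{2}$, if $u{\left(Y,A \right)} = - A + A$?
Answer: $4900$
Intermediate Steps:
$u{\left(Y,A \right)} = 0$
$I{\left(l \right)} = 24 + 5 l$ ($I{\left(l \right)} = \frac{l + 4 \left(6 + l\right)}{1} = \left(l + \left(24 + 4 l\right)\right) 1 = \left(24 + 5 l\right) 1 = 24 + 5 l$)
$\left(\left(-4 + u{\left(-1,-4 \right)}\right)^{2} + I{\left(6 \right)}\right)^{2} = \left(\left(-4 + 0\right)^{2} + \left(24 + 5 \cdot 6\right)\right)^{2} = \left(\left(-4\right)^{2} + \left(24 + 30\right)\right)^{2} = \left(16 + 54\right)^{2} = 70^{2} = 4900$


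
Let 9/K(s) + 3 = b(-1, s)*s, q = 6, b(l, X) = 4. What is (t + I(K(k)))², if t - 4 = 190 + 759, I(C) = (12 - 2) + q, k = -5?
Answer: 938961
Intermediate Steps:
K(s) = 9/(-3 + 4*s)
I(C) = 16 (I(C) = (12 - 2) + 6 = 10 + 6 = 16)
t = 953 (t = 4 + (190 + 759) = 4 + 949 = 953)
(t + I(K(k)))² = (953 + 16)² = 969² = 938961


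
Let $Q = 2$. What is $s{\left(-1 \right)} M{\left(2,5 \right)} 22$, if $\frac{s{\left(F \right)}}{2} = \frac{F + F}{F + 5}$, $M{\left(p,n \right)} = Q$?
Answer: $-44$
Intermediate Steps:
$M{\left(p,n \right)} = 2$
$s{\left(F \right)} = \frac{4 F}{5 + F}$ ($s{\left(F \right)} = 2 \frac{F + F}{F + 5} = 2 \frac{2 F}{5 + F} = \frac{4 F}{5 + F}$)
$s{\left(-1 \right)} M{\left(2,5 \right)} 22 = 4 \left(-1\right) \frac{1}{5 - 1} \cdot 2 \cdot 22 = 4 \left(-1\right) \frac{1}{4} \cdot 2 \cdot 22 = \left(-1\right) 2 \cdot 22 = \left(-2\right) 22 = -44$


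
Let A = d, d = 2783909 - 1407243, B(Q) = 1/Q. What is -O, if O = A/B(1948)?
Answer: -2681745368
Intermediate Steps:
d = 1376666
A = 1376666
O = 2681745368 (O = 1376666/(1/1948) = 1376666*1948 = 2681745368)
-O = -1*2681745368 = -2681745368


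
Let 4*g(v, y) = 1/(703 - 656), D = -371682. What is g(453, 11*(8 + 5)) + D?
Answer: -69876215/188 ≈ -3.7168e+5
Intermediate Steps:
g(v, y) = 1/188 (g(v, y) = 1/(4*(703 - 656)) = (1/4)/47 = (1/4)*(1/47) = 1/188)
g(453, 11*(8 + 5)) + D = 1/188 - 371682 = -69876215/188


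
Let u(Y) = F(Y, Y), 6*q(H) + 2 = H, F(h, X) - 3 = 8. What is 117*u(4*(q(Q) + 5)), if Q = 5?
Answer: 1287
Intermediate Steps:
F(h, X) = 11 (F(h, X) = 3 + 8 = 11)
q(H) = -1/3 + H/6
u(Y) = 11
117*u(4*(q(Q) + 5)) = 117*11 = 1287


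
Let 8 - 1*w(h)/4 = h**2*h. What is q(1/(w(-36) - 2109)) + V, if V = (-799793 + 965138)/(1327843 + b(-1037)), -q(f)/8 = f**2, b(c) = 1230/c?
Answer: 5839609432770117197/46896353661880934849 ≈ 0.12452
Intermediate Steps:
w(h) = 32 - 4*h**3 (w(h) = 32 - 4*h**2*h = 32 - 4*h**3)
q(f) = -8*f**2
V = 171462765/1376971961 (V = (-799793 + 965138)/(1327843 + 1230/(-1037)) = 165345/(1327843 + 1230*(-1/1037)) = 165345/(1327843 - 1230/1037) = 165345/(1376971961/1037) = 165345*(1037/1376971961) = 171462765/1376971961 ≈ 0.12452)
q(1/(w(-36) - 2109)) + V = -8/((32 - 4*(-36)**3) - 2109)**2 + 171462765/1376971961 = -8/((32 - 4*(-46656)) - 2109)**2 + 171462765/1376971961 = -8/((32 + 186624) - 2109)**2 + 171462765/1376971961 = -8/(186656 - 2109)**2 + 171462765/1376971961 = -8*(1/184547)**2 + 171462765/1376971961 = -8*1/34057595209 + 171462765/1376971961 = -8/34057595209 + 171462765/1376971961 = 5839609432770117197/46896353661880934849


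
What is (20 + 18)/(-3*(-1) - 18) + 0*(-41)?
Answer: -38/15 ≈ -2.5333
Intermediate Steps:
(20 + 18)/(-3*(-1) - 18) + 0*(-41) = 38/(3 - 18) + 0 = 38/(-15) + 0 = 38*(-1/15) + 0 = -38/15 + 0 = -38/15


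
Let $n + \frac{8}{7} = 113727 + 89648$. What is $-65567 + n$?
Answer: $\frac{964648}{7} \approx 1.3781 \cdot 10^{5}$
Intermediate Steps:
$n = \frac{1423617}{7}$ ($n = - \frac{8}{7} + \left(113727 + 89648\right) = - \frac{8}{7} + 203375 = \frac{1423617}{7} \approx 2.0337 \cdot 10^{5}$)
$-65567 + n = -65567 + \frac{1423617}{7} = \frac{964648}{7}$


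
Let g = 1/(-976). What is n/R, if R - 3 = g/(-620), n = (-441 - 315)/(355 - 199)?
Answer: -38122560/23599693 ≈ -1.6154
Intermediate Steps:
g = -1/976 ≈ -0.0010246
n = -63/13 (n = -756/156 = -756*1/156 = -63/13 ≈ -4.8462)
R = 1815361/605120 (R = 3 - 1/976/(-620) = 3 - 1/976*(-1/620) = 3 + 1/605120 = 1815361/605120 ≈ 3.0000)
n/R = -63/(13*1815361/605120) = -63/13*605120/1815361 = -38122560/23599693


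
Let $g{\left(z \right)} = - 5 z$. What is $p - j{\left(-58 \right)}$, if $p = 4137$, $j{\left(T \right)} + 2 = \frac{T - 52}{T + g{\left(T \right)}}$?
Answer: $\frac{480179}{116} \approx 4139.5$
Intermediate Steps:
$j{\left(T \right)} = -2 - \frac{-52 + T}{4 T}$ ($j{\left(T \right)} = -2 + \frac{T - 52}{T - 5 T} = -2 + \frac{-52 + T}{\left(-4\right) T} = -2 + \left(-52 + T\right) \left(- \frac{1}{4 T}\right) = -2 - \frac{-52 + T}{4 T}$)
$p - j{\left(-58 \right)} = 4137 - \left(- \frac{9}{4} + \frac{13}{-58}\right) = 4137 - \left(- \frac{9}{4} + 13 \left(- \frac{1}{58}\right)\right) = 4137 - \left(- \frac{9}{4} - \frac{13}{58}\right) = 4137 - - \frac{287}{116} = 4137 + \frac{287}{116} = \frac{480179}{116}$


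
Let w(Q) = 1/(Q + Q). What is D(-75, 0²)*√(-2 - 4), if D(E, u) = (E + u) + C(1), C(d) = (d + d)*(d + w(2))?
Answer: -145*I*√6/2 ≈ -177.59*I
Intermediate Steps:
w(Q) = 1/(2*Q)
C(d) = 2*d*(¼ + d) (C(d) = (d + d)*(d + (½)/2) = (2*d)*(d + (½)*(½)) = (2*d)*(d + ¼) = (2*d)*(¼ + d) = 2*d*(¼ + d))
D(E, u) = 5/2 + E + u (D(E, u) = (E + u) + (½)*1*(1 + 4*1) = (E + u) + (½)*1*(1 + 4) = (E + u) + (½)*1*5 = (E + u) + 5/2 = 5/2 + E + u)
D(-75, 0²)*√(-2 - 4) = (5/2 - 75 + 0²)*√(-2 - 4) = (5/2 - 75 + 0)*√(-6) = -145*I*√6/2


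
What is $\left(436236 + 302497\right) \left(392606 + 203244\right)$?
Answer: $440174058050$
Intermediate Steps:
$\left(436236 + 302497\right) \left(392606 + 203244\right) = 738733 \cdot 595850 = 440174058050$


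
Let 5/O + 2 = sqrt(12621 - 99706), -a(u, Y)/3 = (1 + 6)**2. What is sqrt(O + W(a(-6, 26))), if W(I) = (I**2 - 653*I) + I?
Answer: sqrt(890821563632323 - 435445*I*sqrt(87085))/87089 ≈ 342.71 - 2.4718e-5*I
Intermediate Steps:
a(u, Y) = -147 (a(u, Y) = -3*(1 + 6)**2 = -3*7**2 = -3*49 = -147)
O = 5/(-2 + I*sqrt(87085)) (O = 5/(-2 + sqrt(12621 - 99706)) = 5/(-2 + sqrt(-87085)) = 5/(-2 + I*sqrt(87085)) ≈ -0.00011483 - 0.016943*I)
W(I) = I**2 - 652*I
sqrt(O + W(a(-6, 26))) = sqrt((-10/87089 - 5*I*sqrt(87085)/87089) - 147*(-652 - 147)) = sqrt((-10/87089 - 5*I*sqrt(87085)/87089) - 147*(-799)) = sqrt((-10/87089 - 5*I*sqrt(87085)/87089) + 117453) = sqrt(10228864307/87089 - 5*I*sqrt(87085)/87089)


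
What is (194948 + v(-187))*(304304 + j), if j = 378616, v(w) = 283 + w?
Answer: 133199448480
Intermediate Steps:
(194948 + v(-187))*(304304 + j) = (194948 + (283 - 187))*(304304 + 378616) = (194948 + 96)*682920 = 195044*682920 = 133199448480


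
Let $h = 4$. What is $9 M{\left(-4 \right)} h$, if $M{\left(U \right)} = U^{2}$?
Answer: $576$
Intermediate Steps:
$9 M{\left(-4 \right)} h = 9 \left(-4\right)^{2} \cdot 4 = 9 \cdot 16 \cdot 4 = 144 \cdot 4 = 576$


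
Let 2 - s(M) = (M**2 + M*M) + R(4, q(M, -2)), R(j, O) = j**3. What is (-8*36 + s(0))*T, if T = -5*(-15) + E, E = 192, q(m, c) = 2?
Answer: -93450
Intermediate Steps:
s(M) = -62 - 2*M**2 (s(M) = 2 - ((M**2 + M*M) + 4**3) = 2 - ((M**2 + M**2) + 64) = 2 - (2*M**2 + 64) = 2 - (64 + 2*M**2) = 2 + (-64 - 2*M**2) = -62 - 2*M**2)
T = 267 (T = -5*(-15) + 192 = 75 + 192 = 267)
(-8*36 + s(0))*T = (-8*36 + (-62 - 2*0**2))*267 = (-288 + (-62 - 2*0))*267 = (-288 + (-62 + 0))*267 = (-288 - 62)*267 = -350*267 = -93450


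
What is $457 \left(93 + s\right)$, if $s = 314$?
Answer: $185999$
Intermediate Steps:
$457 \left(93 + s\right) = 457 \left(93 + 314\right) = 457 \cdot 407 = 185999$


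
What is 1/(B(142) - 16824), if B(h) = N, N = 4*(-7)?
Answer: -1/16852 ≈ -5.9340e-5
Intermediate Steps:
N = -28
B(h) = -28
1/(B(142) - 16824) = 1/(-28 - 16824) = 1/(-16852) = -1/16852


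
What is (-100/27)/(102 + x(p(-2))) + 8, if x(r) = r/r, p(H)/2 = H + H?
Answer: 22148/2781 ≈ 7.9640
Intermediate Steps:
p(H) = 4*H (p(H) = 2*(H + H) = 2*(2*H) = 4*H)
x(r) = 1
(-100/27)/(102 + x(p(-2))) + 8 = (-100/27)/(102 + 1) + 8 = -100*1/27/103 + 8 = -100/27*1/103 + 8 = -100/2781 + 8 = 22148/2781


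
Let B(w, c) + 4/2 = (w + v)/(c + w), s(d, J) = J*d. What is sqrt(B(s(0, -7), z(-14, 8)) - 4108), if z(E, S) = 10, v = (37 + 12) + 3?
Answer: 2*I*sqrt(25655)/5 ≈ 64.069*I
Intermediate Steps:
v = 52 (v = 49 + 3 = 52)
B(w, c) = -2 + (52 + w)/(c + w) (B(w, c) = -2 + (w + 52)/(c + w) = -2 + (52 + w)/(c + w))
sqrt(B(s(0, -7), z(-14, 8)) - 4108) = sqrt((52 - (-7)*0 - 2*10)/(10 - 7*0) - 4108) = sqrt((52 - 1*0 - 20)/(10 + 0) - 4108) = sqrt((52 + 0 - 20)/10 - 4108) = sqrt((1/10)*32 - 4108) = sqrt(16/5 - 4108) = sqrt(-20524/5) = 2*I*sqrt(25655)/5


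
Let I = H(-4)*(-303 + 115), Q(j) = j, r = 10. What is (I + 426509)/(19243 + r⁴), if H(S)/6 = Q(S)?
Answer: 431021/29243 ≈ 14.739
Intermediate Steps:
H(S) = 6*S
I = 4512 (I = (6*(-4))*(-303 + 115) = -24*(-188) = 4512)
(I + 426509)/(19243 + r⁴) = (4512 + 426509)/(19243 + 10⁴) = 431021/(19243 + 10000) = 431021/29243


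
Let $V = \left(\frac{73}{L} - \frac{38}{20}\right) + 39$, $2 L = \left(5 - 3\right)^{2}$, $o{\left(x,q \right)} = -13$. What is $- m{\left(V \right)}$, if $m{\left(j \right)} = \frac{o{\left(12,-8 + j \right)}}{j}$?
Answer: $\frac{65}{368} \approx 0.17663$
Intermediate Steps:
$L = 2$ ($L = \frac{\left(5 - 3\right)^{2}}{2} = \frac{2^{2}}{2} = \frac{1}{2} \cdot 4 = 2$)
$V = \frac{368}{5}$ ($V = \left(\frac{73}{2} - \frac{38}{20}\right) + 39 = \left(73 \cdot \frac{1}{2} - \frac{19}{10}\right) + 39 = \left(\frac{73}{2} - \frac{19}{10}\right) + 39 = \frac{173}{5} + 39 = \frac{368}{5} \approx 73.6$)
$m{\left(j \right)} = - \frac{13}{j}$
$- m{\left(V \right)} = - \frac{-13}{\frac{368}{5}} = - \frac{\left(-13\right) 5}{368} = \left(-1\right) \left(- \frac{65}{368}\right) = \frac{65}{368}$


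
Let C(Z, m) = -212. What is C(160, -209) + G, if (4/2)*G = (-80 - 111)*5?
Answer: -1379/2 ≈ -689.50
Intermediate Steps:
G = -955/2 (G = ((-80 - 111)*5)/2 = (-191*5)/2 = (½)*(-955) = -955/2 ≈ -477.50)
C(160, -209) + G = -212 - 955/2 = -1379/2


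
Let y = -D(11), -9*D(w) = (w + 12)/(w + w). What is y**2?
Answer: 529/39204 ≈ 0.013494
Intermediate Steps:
D(w) = -(12 + w)/(18*w) (D(w) = -(w + 12)/(9*(w + w)) = -(12 + w)/(9*(2*w)) = -(12 + w)*1/(2*w)/9 = -(12 + w)/(18*w))
y = 23/198 (y = -(-12 - 1*11)/(18*11) = -(-12 - 11)/(18*11) = -(-23)/(18*11) = -1*(-23/198) = 23/198 ≈ 0.11616)
y**2 = (23/198)**2 = 529/39204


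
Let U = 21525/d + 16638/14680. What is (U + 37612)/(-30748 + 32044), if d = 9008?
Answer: 621772556923/21422465280 ≈ 29.024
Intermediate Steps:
U = 58232763/16529680 (U = 21525/9008 + 16638/14680 = 21525*(1/9008) + 16638*(1/14680) = 21525/9008 + 8319/7340 = 58232763/16529680 ≈ 3.5229)
(U + 37612)/(-30748 + 32044) = (58232763/16529680 + 37612)/(-30748 + 32044) = (621772556923/16529680)/1296 = (621772556923/16529680)*(1/1296) = 621772556923/21422465280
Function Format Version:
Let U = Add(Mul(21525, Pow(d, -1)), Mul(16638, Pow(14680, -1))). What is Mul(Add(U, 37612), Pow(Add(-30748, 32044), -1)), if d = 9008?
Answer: Rational(621772556923, 21422465280) ≈ 29.024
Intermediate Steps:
U = Rational(58232763, 16529680) (U = Add(Mul(21525, Pow(9008, -1)), Mul(16638, Pow(14680, -1))) = Add(Mul(21525, Rational(1, 9008)), Mul(16638, Rational(1, 14680))) = Add(Rational(21525, 9008), Rational(8319, 7340)) = Rational(58232763, 16529680) ≈ 3.5229)
Mul(Add(U, 37612), Pow(Add(-30748, 32044), -1)) = Mul(Add(Rational(58232763, 16529680), 37612), Pow(Add(-30748, 32044), -1)) = Mul(Rational(621772556923, 16529680), Pow(1296, -1)) = Mul(Rational(621772556923, 16529680), Rational(1, 1296)) = Rational(621772556923, 21422465280)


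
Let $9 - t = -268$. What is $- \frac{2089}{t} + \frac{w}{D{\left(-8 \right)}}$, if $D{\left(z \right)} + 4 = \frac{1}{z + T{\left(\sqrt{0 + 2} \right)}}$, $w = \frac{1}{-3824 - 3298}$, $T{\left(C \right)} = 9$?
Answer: $- \frac{44633297}{5918382} \approx -7.5415$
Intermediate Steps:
$t = 277$ ($t = 9 - -268 = 9 + 268 = 277$)
$w = - \frac{1}{7122}$ ($w = \frac{1}{-7122} = - \frac{1}{7122} \approx -0.00014041$)
$D{\left(z \right)} = -4 + \frac{1}{9 + z}$ ($D{\left(z \right)} = -4 + \frac{1}{z + 9} = -4 + \frac{1}{9 + z}$)
$- \frac{2089}{t} + \frac{w}{D{\left(-8 \right)}} = - \frac{2089}{277} - \frac{1}{7122 \frac{-35 - -32}{9 - 8}} = \left(-2089\right) \frac{1}{277} - \frac{1}{7122 \frac{-35 + 32}{1}} = - \frac{2089}{277} - \frac{1}{7122 \cdot 1 \left(-3\right)} = - \frac{2089}{277} - \frac{1}{7122 \left(-3\right)} = - \frac{2089}{277} - - \frac{1}{21366} = - \frac{2089}{277} + \frac{1}{21366} = - \frac{44633297}{5918382}$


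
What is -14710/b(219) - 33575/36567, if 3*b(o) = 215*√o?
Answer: -1975/2151 - 2942*√219/3139 ≈ -14.788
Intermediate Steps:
b(o) = 215*√o/3 (b(o) = (215*√o)/3 = 215*√o/3)
-14710/b(219) - 33575/36567 = -14710*√219/15695 - 33575/36567 = -2942*√219/3139 - 33575*1/36567 = -2942*√219/3139 - 1975/2151 = -1975/2151 - 2942*√219/3139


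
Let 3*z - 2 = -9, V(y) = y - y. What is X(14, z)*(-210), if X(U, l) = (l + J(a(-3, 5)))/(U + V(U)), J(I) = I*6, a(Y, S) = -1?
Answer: 125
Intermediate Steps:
V(y) = 0
z = -7/3 (z = ⅔ + (⅓)*(-9) = ⅔ - 3 = -7/3 ≈ -2.3333)
J(I) = 6*I
X(U, l) = (-6 + l)/U (X(U, l) = (l + 6*(-1))/(U + 0) = (l - 6)/U = (-6 + l)/U)
X(14, z)*(-210) = ((-6 - 7/3)/14)*(-210) = ((1/14)*(-25/3))*(-210) = -25/42*(-210) = 125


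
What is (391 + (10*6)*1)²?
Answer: 203401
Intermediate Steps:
(391 + (10*6)*1)² = (391 + 60*1)² = (391 + 60)² = 451² = 203401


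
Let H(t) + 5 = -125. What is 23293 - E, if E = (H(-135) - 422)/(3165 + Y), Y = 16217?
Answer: 225732739/9691 ≈ 23293.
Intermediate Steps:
H(t) = -130 (H(t) = -5 - 125 = -130)
E = -276/9691 (E = (-130 - 422)/(3165 + 16217) = -552/19382 = -552*1/19382 = -276/9691 ≈ -0.028480)
23293 - E = 23293 - 1*(-276/9691) = 23293 + 276/9691 = 225732739/9691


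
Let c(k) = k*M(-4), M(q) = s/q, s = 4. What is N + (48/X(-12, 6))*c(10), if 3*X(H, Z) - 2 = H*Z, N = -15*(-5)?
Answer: 669/7 ≈ 95.571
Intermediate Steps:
N = 75
X(H, Z) = ⅔ + H*Z/3 (X(H, Z) = ⅔ + (H*Z)/3 = ⅔ + H*Z/3)
M(q) = 4/q
c(k) = -k (c(k) = k*(4/(-4)) = k*(4*(-¼)) = k*(-1) = -k)
N + (48/X(-12, 6))*c(10) = 75 + (48/(⅔ + (⅓)*(-12)*6))*(-1*10) = 75 + (48/(⅔ - 24))*(-10) = 75 + (48/(-70/3))*(-10) = 75 + (48*(-3/70))*(-10) = 75 - 72/35*(-10) = 75 + 144/7 = 669/7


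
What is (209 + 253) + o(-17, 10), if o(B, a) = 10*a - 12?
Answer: 550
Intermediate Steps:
o(B, a) = -12 + 10*a
(209 + 253) + o(-17, 10) = (209 + 253) + (-12 + 10*10) = 462 + (-12 + 100) = 462 + 88 = 550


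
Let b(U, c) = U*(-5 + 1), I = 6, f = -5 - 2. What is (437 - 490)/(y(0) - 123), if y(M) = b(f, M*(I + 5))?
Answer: 53/95 ≈ 0.55789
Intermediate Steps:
f = -7
b(U, c) = -4*U (b(U, c) = U*(-4) = -4*U)
y(M) = 28 (y(M) = -4*(-7) = 28)
(437 - 490)/(y(0) - 123) = (437 - 490)/(28 - 123) = -53/(-95) = -53*(-1/95) = 53/95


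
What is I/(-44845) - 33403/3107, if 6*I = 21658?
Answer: -4527518308/418000245 ≈ -10.831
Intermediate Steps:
I = 10829/3 (I = (⅙)*21658 = 10829/3 ≈ 3609.7)
I/(-44845) - 33403/3107 = (10829/3)/(-44845) - 33403/3107 = (10829/3)*(-1/44845) - 33403*1/3107 = -10829/134535 - 33403/3107 = -4527518308/418000245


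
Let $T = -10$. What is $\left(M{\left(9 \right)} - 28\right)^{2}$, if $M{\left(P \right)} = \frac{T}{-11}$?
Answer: $\frac{88804}{121} \approx 733.92$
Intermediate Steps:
$M{\left(P \right)} = \frac{10}{11}$ ($M{\left(P \right)} = - \frac{10}{-11} = \left(-10\right) \left(- \frac{1}{11}\right) = \frac{10}{11}$)
$\left(M{\left(9 \right)} - 28\right)^{2} = \left(\frac{10}{11} - 28\right)^{2} = \left(- \frac{298}{11}\right)^{2} = \frac{88804}{121}$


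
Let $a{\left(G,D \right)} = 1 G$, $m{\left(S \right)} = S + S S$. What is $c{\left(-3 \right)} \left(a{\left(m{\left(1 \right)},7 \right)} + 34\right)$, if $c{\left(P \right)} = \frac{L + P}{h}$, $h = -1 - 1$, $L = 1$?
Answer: $36$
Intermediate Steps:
$h = -2$ ($h = -1 - 1 = -2$)
$m{\left(S \right)} = S + S^{2}$
$a{\left(G,D \right)} = G$
$c{\left(P \right)} = - \frac{1}{2} - \frac{P}{2}$ ($c{\left(P \right)} = \frac{1 + P}{-2} = \left(1 + P\right) \left(- \frac{1}{2}\right) = - \frac{1}{2} - \frac{P}{2}$)
$c{\left(-3 \right)} \left(a{\left(m{\left(1 \right)},7 \right)} + 34\right) = \left(- \frac{1}{2} - - \frac{3}{2}\right) \left(1 \left(1 + 1\right) + 34\right) = \left(- \frac{1}{2} + \frac{3}{2}\right) \left(1 \cdot 2 + 34\right) = 1 \left(2 + 34\right) = 1 \cdot 36 = 36$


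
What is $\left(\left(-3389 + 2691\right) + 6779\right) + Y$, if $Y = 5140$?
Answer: $11221$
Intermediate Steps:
$\left(\left(-3389 + 2691\right) + 6779\right) + Y = \left(\left(-3389 + 2691\right) + 6779\right) + 5140 = \left(-698 + 6779\right) + 5140 = 6081 + 5140 = 11221$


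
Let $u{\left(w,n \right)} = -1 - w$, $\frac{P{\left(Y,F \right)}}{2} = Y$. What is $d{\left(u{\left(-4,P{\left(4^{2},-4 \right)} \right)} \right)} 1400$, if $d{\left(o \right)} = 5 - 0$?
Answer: $7000$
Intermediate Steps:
$P{\left(Y,F \right)} = 2 Y$
$d{\left(o \right)} = 5$ ($d{\left(o \right)} = 5 + 0 = 5$)
$d{\left(u{\left(-4,P{\left(4^{2},-4 \right)} \right)} \right)} 1400 = 5 \cdot 1400 = 7000$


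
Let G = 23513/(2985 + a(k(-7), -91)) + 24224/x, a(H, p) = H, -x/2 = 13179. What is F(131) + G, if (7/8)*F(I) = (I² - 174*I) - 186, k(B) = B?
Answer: -1825112572187/274729434 ≈ -6643.3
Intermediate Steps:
x = -26358 (x = -2*13179 = -26358)
F(I) = -1488/7 - 1392*I/7 + 8*I²/7 (F(I) = 8*((I² - 174*I) - 186)/7 = 8*(-186 + I² - 174*I)/7 = -1488/7 - 1392*I/7 + 8*I²/7)
G = 273808291/39247062 (G = 23513/(2985 - 7) + 24224/(-26358) = 23513/2978 + 24224*(-1/26358) = 23513*(1/2978) - 12112/13179 = 23513/2978 - 12112/13179 = 273808291/39247062 ≈ 6.9765)
F(131) + G = (-1488/7 - 1392/7*131 + (8/7)*131²) + 273808291/39247062 = (-1488/7 - 182352/7 + (8/7)*17161) + 273808291/39247062 = (-1488/7 - 182352/7 + 137288/7) + 273808291/39247062 = -46552/7 + 273808291/39247062 = -1825112572187/274729434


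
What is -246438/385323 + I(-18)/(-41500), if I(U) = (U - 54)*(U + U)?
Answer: -935494518/1332575375 ≈ -0.70202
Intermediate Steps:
I(U) = 2*U*(-54 + U) (I(U) = (-54 + U)*(2*U) = 2*U*(-54 + U))
-246438/385323 + I(-18)/(-41500) = -246438/385323 + (2*(-18)*(-54 - 18))/(-41500) = -246438*1/385323 + (2*(-18)*(-72))*(-1/41500) = -82146/128441 + 2592*(-1/41500) = -82146/128441 - 648/10375 = -935494518/1332575375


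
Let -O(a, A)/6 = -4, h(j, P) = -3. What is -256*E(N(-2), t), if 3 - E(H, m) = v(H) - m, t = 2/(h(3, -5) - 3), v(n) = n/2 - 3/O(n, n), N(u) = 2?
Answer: -1376/3 ≈ -458.67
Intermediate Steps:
O(a, A) = 24 (O(a, A) = -6*(-4) = 24)
v(n) = -⅛ + n/2 (v(n) = n/2 - 3/24 = n*(½) - 3*1/24 = n/2 - ⅛ = -⅛ + n/2)
t = -⅓ (t = 2/(-3 - 3) = 2/(-6) = 2*(-⅙) = -⅓ ≈ -0.33333)
E(H, m) = 25/8 + m - H/2 (E(H, m) = 3 - ((-⅛ + H/2) - m) = 3 - (-⅛ + H/2 - m) = 3 + (⅛ + m - H/2) = 25/8 + m - H/2)
-256*E(N(-2), t) = -256*(25/8 - ⅓ - ½*2) = -256*(25/8 - ⅓ - 1) = -256*43/24 = -1376/3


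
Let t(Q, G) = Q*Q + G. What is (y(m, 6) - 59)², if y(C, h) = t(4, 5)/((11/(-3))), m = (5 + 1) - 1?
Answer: 506944/121 ≈ 4189.6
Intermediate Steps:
t(Q, G) = G + Q² (t(Q, G) = Q² + G = G + Q²)
m = 5 (m = 6 - 1 = 5)
y(C, h) = -63/11 (y(C, h) = (5 + 4²)/((11/(-3))) = (5 + 16)/((11*(-⅓))) = 21/(-11/3) = 21*(-3/11) = -63/11)
(y(m, 6) - 59)² = (-63/11 - 59)² = (-712/11)² = 506944/121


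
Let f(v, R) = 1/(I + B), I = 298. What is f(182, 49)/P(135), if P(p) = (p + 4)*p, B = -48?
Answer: 1/4691250 ≈ 2.1316e-7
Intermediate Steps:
f(v, R) = 1/250 (f(v, R) = 1/(298 - 48) = 1/250)
P(p) = p*(4 + p) (P(p) = (4 + p)*p = p*(4 + p))
f(182, 49)/P(135) = 1/(250*((135*(4 + 135)))) = 1/(250*((135*139))) = (1/250)/18765 = (1/250)*(1/18765) = 1/4691250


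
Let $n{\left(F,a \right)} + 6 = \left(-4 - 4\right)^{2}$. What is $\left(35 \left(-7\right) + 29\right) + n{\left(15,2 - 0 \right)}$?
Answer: $-158$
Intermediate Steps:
$n{\left(F,a \right)} = 58$ ($n{\left(F,a \right)} = -6 + \left(-4 - 4\right)^{2} = -6 + \left(-8\right)^{2} = -6 + 64 = 58$)
$\left(35 \left(-7\right) + 29\right) + n{\left(15,2 - 0 \right)} = \left(35 \left(-7\right) + 29\right) + 58 = \left(-245 + 29\right) + 58 = -216 + 58 = -158$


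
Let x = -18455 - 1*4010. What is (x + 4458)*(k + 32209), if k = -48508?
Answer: 293496093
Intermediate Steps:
x = -22465 (x = -18455 - 4010 = -22465)
(x + 4458)*(k + 32209) = (-22465 + 4458)*(-48508 + 32209) = -18007*(-16299) = 293496093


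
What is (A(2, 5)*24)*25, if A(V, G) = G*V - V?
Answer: 4800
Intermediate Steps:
A(V, G) = -V + G*V
(A(2, 5)*24)*25 = ((2*(-1 + 5))*24)*25 = ((2*4)*24)*25 = (8*24)*25 = 192*25 = 4800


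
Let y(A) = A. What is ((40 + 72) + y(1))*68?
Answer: 7684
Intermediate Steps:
((40 + 72) + y(1))*68 = ((40 + 72) + 1)*68 = (112 + 1)*68 = 113*68 = 7684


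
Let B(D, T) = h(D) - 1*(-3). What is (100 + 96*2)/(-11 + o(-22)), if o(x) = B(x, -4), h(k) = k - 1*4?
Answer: -146/17 ≈ -8.5882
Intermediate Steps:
h(k) = -4 + k (h(k) = k - 4 = -4 + k)
B(D, T) = -1 + D (B(D, T) = (-4 + D) - 1*(-3) = (-4 + D) + 3 = -1 + D)
o(x) = -1 + x
(100 + 96*2)/(-11 + o(-22)) = (100 + 96*2)/(-11 + (-1 - 22)) = (100 + 192)/(-11 - 23) = 292/(-34) = 292*(-1/34) = -146/17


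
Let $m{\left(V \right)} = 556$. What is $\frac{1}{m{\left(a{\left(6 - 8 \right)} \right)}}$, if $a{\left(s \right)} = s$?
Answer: $\frac{1}{556} \approx 0.0017986$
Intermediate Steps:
$\frac{1}{m{\left(a{\left(6 - 8 \right)} \right)}} = \frac{1}{556}$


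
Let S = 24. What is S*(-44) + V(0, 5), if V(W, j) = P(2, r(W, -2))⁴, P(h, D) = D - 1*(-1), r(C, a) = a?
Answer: -1055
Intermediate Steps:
P(h, D) = 1 + D (P(h, D) = D + 1 = 1 + D)
V(W, j) = 1 (V(W, j) = (1 - 2)⁴ = (-1)⁴ = 1)
S*(-44) + V(0, 5) = 24*(-44) + 1 = -1056 + 1 = -1055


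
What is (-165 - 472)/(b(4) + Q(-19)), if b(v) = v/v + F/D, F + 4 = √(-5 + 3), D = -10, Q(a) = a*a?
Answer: -11542440/6566689 - 3185*I*√2/6566689 ≈ -1.7577 - 0.00068593*I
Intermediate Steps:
Q(a) = a²
F = -4 + I*√2 (F = -4 + √(-5 + 3) = -4 + √(-2) = -4 + I*√2 ≈ -4.0 + 1.4142*I)
b(v) = 7/5 - I*√2/10 (b(v) = v/v + (-4 + I*√2)/(-10) = 1 + (-4 + I*√2)*(-⅒) = 1 + (⅖ - I*√2/10) = 7/5 - I*√2/10)
(-165 - 472)/(b(4) + Q(-19)) = (-165 - 472)/((7/5 - I*√2/10) + (-19)²) = -637/((7/5 - I*√2/10) + 361) = -637/(1812/5 - I*√2/10)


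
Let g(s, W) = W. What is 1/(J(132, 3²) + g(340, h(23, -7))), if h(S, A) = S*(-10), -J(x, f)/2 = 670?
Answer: -1/1570 ≈ -0.00063694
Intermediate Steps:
J(x, f) = -1340 (J(x, f) = -2*670 = -1340)
h(S, A) = -10*S
1/(J(132, 3²) + g(340, h(23, -7))) = 1/(-1340 - 10*23) = 1/(-1340 - 230) = 1/(-1570) = -1/1570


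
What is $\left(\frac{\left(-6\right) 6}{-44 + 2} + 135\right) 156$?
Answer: $\frac{148356}{7} \approx 21194.0$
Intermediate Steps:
$\left(\frac{\left(-6\right) 6}{-44 + 2} + 135\right) 156 = \left(- \frac{36}{-42} + 135\right) 156 = \left(\left(-36\right) \left(- \frac{1}{42}\right) + 135\right) 156 = \left(\frac{6}{7} + 135\right) 156 = \frac{951}{7} \cdot 156 = \frac{148356}{7}$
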